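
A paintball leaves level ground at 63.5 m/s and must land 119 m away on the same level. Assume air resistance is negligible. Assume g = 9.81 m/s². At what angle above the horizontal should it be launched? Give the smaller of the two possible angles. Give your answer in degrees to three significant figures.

Level-ground range R = v₀² sin(2θ)/g ⇒ sin(2θ) = gR/v₀² = 9.81 × 119 / 63.5² = 0.2895.
2θ = 16.83° or 180° − 16.83° = 163.2°, so θ = 8.414° or 81.59°.
The smaller angle is 8.414°.

8.41°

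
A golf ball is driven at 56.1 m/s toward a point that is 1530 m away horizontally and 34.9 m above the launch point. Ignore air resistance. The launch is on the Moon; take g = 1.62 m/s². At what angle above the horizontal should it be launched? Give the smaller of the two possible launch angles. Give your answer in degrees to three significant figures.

27.7°

Trajectory: y = x tanθ − g x² (1 + tan²θ)/(2v₀²). With x = 1530, y = 34.9, v₀ = 56.1, g = 1.62:
602.5 tan²θ − 1530 tanθ + (637.4) = 0.
tanθ = [1530 ± √(1530² − 4 × 602.5 × (637.4))] / (2 × 602.5) = (1530 ± 897.1) / 1205, giving tanθ = 0.5252 or 2.014.
θ = 27.71° or 63.60°; the smaller is 27.71°.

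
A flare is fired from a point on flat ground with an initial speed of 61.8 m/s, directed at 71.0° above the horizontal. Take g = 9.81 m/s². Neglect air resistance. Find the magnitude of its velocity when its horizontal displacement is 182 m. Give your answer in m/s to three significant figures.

36.4 m/s

Horizontal component vₓ = 61.80 cos 71.0° = 20.12 m/s; vertical v_y0 = 61.80 sin 71.0° = 58.43 m/s.
x = vₓ t ⇒ t = 182/20.12 = 9.046 s.
Vertical velocity there: v_y = v_y0 − g t = 58.43 − 9.81 × 9.046 = −30.31 m/s.
Speed: √(vₓ² + v_y²) = √(20.12² + 30.31²) = 36.38 m/s.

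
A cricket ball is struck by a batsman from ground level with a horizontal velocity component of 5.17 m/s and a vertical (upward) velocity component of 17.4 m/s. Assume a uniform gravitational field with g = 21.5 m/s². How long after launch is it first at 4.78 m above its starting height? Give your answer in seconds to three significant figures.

Height y(t) = 17.40 t − 10.75 t² = 4.78 gives 10.75 t² − 17.40 t + 4.78 = 0.
Quadratic formula: t = (17.40 ± √97.220) / 21.5 = (17.40 ± 9.860) / 21.5 → t = 0.3507 s or 1.268 s.
The first (ascending) time is 0.3507 s.

0.351 s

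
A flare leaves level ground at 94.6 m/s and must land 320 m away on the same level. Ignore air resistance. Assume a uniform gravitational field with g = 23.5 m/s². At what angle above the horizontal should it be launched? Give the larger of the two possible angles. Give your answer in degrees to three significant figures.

Level-ground range R = v₀² sin(2θ)/g ⇒ sin(2θ) = gR/v₀² = 23.5 × 320 / 94.6² = 0.8403.
2θ = 57.17° or 180° − 57.17° = 122.8°, so θ = 28.59° or 61.41°.
The larger angle is 61.41°.

61.4°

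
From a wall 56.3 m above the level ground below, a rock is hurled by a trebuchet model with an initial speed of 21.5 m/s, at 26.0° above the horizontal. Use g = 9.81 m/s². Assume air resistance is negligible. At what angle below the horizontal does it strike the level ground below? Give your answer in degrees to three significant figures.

Horizontal component vₓ = 21.50 cos 26.0° = 19.32 m/s; vertical v_y0 = 21.50 sin 26.0° = 9.425 m/s.
With up positive and y = 0 at the ground: y(t) = 56.3 + (9.425) t − 4.905 t². Setting y = 0 and taking the positive root: t = [9.425 + √(9.425² + 2·9.81·56.3)] / 9.81 = (9.425 + 34.55) / 9.81 = 4.482 s.
At impact: v_y = v_y0 − g t = −34.55 m/s; vₓ = 19.32 m/s.
Angle below horizontal: arctan(|v_y|/vₓ) = arctan(34.55/19.32) = 60.78°.

60.8°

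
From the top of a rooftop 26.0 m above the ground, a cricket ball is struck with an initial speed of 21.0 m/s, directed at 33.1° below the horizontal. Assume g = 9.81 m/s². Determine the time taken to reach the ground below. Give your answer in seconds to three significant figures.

1.41 s

Horizontal component vₓ = 21.00 cos 33.1° = 17.59 m/s; vertical v_y0 = −11.47 m/s (downward).
With up positive and y = 0 at the ground: y(t) = 26.0 + (−11.47) t − 4.905 t². Setting y = 0 and taking the positive root: t = [−11.47 + √(11.47² + 2·9.81·26.0)] / 9.81 = (−11.47 + 25.33) / 9.81 = 1.413 s.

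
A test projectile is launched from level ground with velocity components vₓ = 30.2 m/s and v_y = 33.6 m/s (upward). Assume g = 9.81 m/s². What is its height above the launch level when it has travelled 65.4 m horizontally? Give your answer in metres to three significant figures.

Time to reach x = 65.4 m: t = x/vₓ = 65.4/30.20 = 2.166 s.
Height: y = v_y0 t − ½ g t² = 33.60 × 2.166 − 4.905 × 2.166² = 72.76 − 23.00 = 49.76 m.

49.8 m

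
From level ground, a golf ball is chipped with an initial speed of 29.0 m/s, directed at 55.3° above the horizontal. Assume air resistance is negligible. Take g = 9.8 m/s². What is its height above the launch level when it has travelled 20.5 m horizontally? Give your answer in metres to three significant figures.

Components: vₓ = 29.00 cos 55.3° = 16.51 m/s, v_y0 = 29.00 sin 55.3° = 23.84 m/s.
x = vₓ t ⇒ t = 20.5/16.51 = 1.242 s.
Height: y = v_y0 t − ½ g t² = 23.84 × 1.242 − 4.900 × 1.242² = 29.61 − 7.555 = 22.05 m.

22.1 m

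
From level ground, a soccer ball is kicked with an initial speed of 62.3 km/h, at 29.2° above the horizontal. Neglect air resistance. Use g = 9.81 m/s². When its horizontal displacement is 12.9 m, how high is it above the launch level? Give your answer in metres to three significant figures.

Convert: 62.3 km/h = 62.3/3.6 = 17.31 m/s.
Components: vₓ = 17.31 cos 29.2° = 15.11 m/s, v_y0 = 17.31 sin 29.2° = 8.443 m/s.
Time to reach x = 12.9 m: t = x/vₓ = 12.9/15.11 = 0.8539 s.
Height: y = v_y0 t − ½ g t² = 8.443 × 0.8539 − 4.905 × 0.8539² = 7.210 − 3.577 = 3.633 m.

3.63 m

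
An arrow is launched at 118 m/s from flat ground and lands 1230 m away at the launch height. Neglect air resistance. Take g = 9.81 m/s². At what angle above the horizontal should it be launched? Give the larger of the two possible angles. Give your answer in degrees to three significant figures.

60.0°

Level-ground range R = v₀² sin(2θ)/g ⇒ sin(2θ) = gR/v₀² = 9.81 × 1230 / 118² = 0.8666.
2θ = 60.06° or 180° − 60.06° = 119.9°, so θ = 30.03° or 59.97°.
The larger angle is 59.97°.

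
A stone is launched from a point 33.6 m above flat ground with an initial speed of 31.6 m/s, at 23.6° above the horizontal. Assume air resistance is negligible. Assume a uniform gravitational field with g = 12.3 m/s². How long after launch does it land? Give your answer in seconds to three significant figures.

vₓ = 31.60 cos 23.6° = 28.96 m/s; v_y0 = 31.60 sin 23.6° = 12.65 m/s.
Vertical motion (up positive, ground at y = 0): 6.150 t² − (12.65) t − 33.6 = 0, so t = (12.65 + √(12.65² + 2·12.3·33.6)) / 12.3 = (12.65 + 31.41) / 12.3 = 3.582 s.

3.58 s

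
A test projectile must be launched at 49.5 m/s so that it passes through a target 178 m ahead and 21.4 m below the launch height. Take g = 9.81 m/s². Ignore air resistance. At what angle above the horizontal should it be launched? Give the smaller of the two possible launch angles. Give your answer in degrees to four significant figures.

14.59°

Trajectory: y = x tanθ − g x² (1 + tan²θ)/(2v₀²). With x = 178, y = −21.4, v₀ = 49.5, g = 9.81:
63.43 tan²θ − 178 tanθ + (42.03) = 0.
tanθ = [178 ± √(178² − 4 × 63.43 × (42.03))] / (2 × 63.43) = (178 ± 145.0) / 126.9, giving tanθ = 0.2602 or 2.546.
θ = 14.59° or 68.56°; the smaller is 14.59°.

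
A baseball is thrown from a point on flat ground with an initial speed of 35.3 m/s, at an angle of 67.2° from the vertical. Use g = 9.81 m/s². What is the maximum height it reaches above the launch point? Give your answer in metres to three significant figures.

9.54 m

Horizontal component vₓ = 35.30 sin 67.2° = 32.54 m/s; vertical v_y0 = 35.30 cos 67.2° = 13.68 m/s.
Peak height H = v_y0² / (2g) = 187.12 / 19.62 = 9.537 m.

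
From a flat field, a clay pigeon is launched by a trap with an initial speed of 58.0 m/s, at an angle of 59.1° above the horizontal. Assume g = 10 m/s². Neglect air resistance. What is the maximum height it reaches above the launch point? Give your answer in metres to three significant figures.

vₓ = 58.00 cos 59.1° = 29.79 m/s; v_y0 = 58.00 sin 59.1° = 49.77 m/s.
Maximum height: H = v_y0² / (2g) = 49.77² / (2 × 10.0) = 123.8 m.

124 m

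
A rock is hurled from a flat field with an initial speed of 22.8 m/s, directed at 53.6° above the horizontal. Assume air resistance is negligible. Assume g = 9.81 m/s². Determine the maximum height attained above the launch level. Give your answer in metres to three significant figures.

17.2 m

Horizontal component vₓ = 22.80 cos 53.6° = 13.53 m/s; vertical v_y0 = 22.80 sin 53.6° = 18.35 m/s.
Peak height H = v_y0² / (2g) = 336.78 / 19.62 = 17.17 m.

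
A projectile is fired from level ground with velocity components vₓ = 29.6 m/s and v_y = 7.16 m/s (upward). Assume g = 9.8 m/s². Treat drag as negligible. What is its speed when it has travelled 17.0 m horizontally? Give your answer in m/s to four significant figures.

29.64 m/s

At x = 17.0 m, t = x/vₓ = 17.0/29.60 = 0.5743 s.
Vertical velocity there: v_y = v_y0 − g t = 7.160 − 9.80 × 0.5743 = 1.532 m/s.
Speed: √(vₓ² + v_y²) = √(29.60² + 1.532²) = 29.64 m/s.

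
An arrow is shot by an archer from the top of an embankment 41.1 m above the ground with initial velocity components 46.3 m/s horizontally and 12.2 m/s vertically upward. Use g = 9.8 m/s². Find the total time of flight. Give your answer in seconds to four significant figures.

The projectile lands when y = 41.1 + (12.20) t − ½·9.80·t² = 0. Positive root: t = (12.20 + √(12.20² + 2·9.80·41.1)) / 9.80 = (12.20 + 30.89) / 9.80 = 4.397 s.

4.397 s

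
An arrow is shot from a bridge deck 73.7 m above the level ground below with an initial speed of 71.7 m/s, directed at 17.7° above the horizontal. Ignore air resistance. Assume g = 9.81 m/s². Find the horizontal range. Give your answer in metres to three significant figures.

vₓ = 71.70 cos 17.7° = 68.31 m/s; v_y0 = 71.70 sin 17.7° = 21.80 m/s.
With up positive and y = 0 at the ground: y(t) = 73.7 + (21.80) t − 4.905 t². Setting y = 0 and taking the positive root: t = [21.80 + √(21.80² + 2·9.81·73.7)] / 9.81 = (21.80 + 43.83) / 9.81 = 6.690 s.
Horizontal distance: R = vₓ t = 68.31 × 6.690 = 457.0 m.

457 m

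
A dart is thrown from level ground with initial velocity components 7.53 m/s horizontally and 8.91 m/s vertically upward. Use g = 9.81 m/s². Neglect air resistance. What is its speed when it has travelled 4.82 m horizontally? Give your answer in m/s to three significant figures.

7.98 m/s

x = vₓ t ⇒ t = 4.82/7.530 = 0.6401 s.
Vertical velocity there: v_y = v_y0 − g t = 8.910 − 9.81 × 0.6401 = 2.631 m/s.
Speed: √(vₓ² + v_y²) = √(7.530² + 2.631²) = 7.976 m/s.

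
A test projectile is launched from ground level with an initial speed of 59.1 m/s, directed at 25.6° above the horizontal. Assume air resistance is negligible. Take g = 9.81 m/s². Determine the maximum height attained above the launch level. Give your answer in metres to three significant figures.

33.2 m

Horizontal component vₓ = 59.10 cos 25.6° = 53.30 m/s; vertical v_y0 = 59.10 sin 25.6° = 25.54 m/s.
Peak height H = v_y0² / (2g) = 652.10 / 19.62 = 33.24 m.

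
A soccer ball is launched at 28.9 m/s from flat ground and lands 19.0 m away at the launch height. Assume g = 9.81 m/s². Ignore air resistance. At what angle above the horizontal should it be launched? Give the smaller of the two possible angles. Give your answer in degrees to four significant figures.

6.448°

Level-ground range R = v₀² sin(2θ)/g ⇒ sin(2θ) = gR/v₀² = 9.81 × 19.0 / 28.9² = 0.2232.
2θ = 12.90° or 180° − 12.90° = 167.1°, so θ = 6.448° or 83.55°.
The smaller angle is 6.448°.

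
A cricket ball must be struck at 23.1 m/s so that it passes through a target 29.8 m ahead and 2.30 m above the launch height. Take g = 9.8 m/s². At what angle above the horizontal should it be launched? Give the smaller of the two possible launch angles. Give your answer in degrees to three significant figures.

Trajectory: y = x tanθ − g x² (1 + tan²θ)/(2v₀²). With x = 29.8, y = 2.30, v₀ = 23.1, g = 9.80:
8.155 tan²θ − 29.8 tanθ + (10.45) = 0.
tanθ = [29.8 ± √(29.8² − 4 × 8.155 × (10.45))] / (2 × 8.155) = (29.8 ± 23.39) / 16.31, giving tanθ = 0.3931 or 3.261.
θ = 21.46° or 72.95°; the smaller is 21.46°.

21.5°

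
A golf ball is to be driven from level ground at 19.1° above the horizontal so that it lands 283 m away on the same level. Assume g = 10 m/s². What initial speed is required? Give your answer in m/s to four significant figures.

67.65 m/s

Level-ground range: R = v₀² sin(2θ)/g, so v₀ = √(gR / sin 2θ).
v₀ = √(10.0 × 283 / sin 38.20°) = √(2830 / 0.6184) = √4576.3 = 67.65 m/s.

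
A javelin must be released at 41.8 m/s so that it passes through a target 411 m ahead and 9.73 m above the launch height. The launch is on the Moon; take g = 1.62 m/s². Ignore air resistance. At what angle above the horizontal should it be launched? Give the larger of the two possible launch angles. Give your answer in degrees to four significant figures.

78.74°

Trajectory: y = x tanθ − g x² (1 + tan²θ)/(2v₀²). With x = 411, y = 9.73, v₀ = 41.8, g = 1.62:
78.31 tan²θ − 411 tanθ + (88.04) = 0.
tanθ = [411 ± √(411² − 4 × 78.31 × (88.04))] / (2 × 78.31) = (411 ± 376.0) / 156.6, giving tanθ = 0.2237 or 5.025.
θ = 12.61° or 78.74°; the larger is 78.74°.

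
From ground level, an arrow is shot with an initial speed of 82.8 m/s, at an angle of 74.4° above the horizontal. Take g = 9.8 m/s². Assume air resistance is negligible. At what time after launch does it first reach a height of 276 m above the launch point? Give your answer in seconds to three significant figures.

4.99 s

Resolve: vₓ = 82.80 cos 74.4° = 22.27 m/s and v_y0 = 82.80 sin 74.4° = 79.75 m/s.
Height y(t) = 79.75 t − 4.900 t² = 276 gives 4.900 t² − 79.75 t + 276 = 0.
Quadratic formula: t = (79.75 ± √950.44) / 9.80 = (79.75 ± 30.83) / 9.80 → t = 4.992 s or 11.28 s.
The first (ascending) time is 4.992 s.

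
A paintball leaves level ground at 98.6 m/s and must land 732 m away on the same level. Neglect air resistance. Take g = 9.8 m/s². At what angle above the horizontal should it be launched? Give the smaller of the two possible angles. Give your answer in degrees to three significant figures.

Level-ground range R = v₀² sin(2θ)/g ⇒ sin(2θ) = gR/v₀² = 9.80 × 732 / 98.6² = 0.7379.
2θ = 47.55° or 180° − 47.55° = 132.4°, so θ = 23.78° or 66.22°.
The smaller angle is 23.78°.

23.8°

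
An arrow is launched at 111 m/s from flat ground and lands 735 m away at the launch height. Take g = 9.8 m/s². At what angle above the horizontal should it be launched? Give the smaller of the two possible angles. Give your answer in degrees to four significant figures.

17.89°

R = v₀² sin 2θ / g gives sin 2θ = gR/v₀² = 9.80·735/111² = 0.5846.
2θ = 35.78° or 180° − 35.78° = 144.2°, so θ = 17.89° or 72.11°.
The smaller angle is 17.89°.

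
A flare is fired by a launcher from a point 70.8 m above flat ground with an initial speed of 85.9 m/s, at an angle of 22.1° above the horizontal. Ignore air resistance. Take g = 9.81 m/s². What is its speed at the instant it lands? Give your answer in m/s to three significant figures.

93.6 m/s

Resolve: vₓ = 85.90 cos 22.1° = 79.59 m/s and v_y0 = 85.90 sin 22.1° = 32.32 m/s.
The projectile lands when y = 70.8 + (32.32) t − ½·9.81·t² = 0. Positive root: t = (32.32 + √(32.32² + 2·9.81·70.8)) / 9.81 = (32.32 + 49.33) / 9.81 = 8.323 s.
Vertical velocity at impact: v_y = v_y0 − g t = 32.32 − 9.81 × 8.323 = −49.33 m/s.
Speed: |v| = √(vₓ² + v_y²) = √(79.59² + 49.33²) = 93.64 m/s.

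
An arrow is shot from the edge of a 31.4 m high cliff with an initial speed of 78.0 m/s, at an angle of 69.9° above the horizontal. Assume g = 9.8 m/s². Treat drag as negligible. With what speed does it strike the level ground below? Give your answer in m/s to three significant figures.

Horizontal component vₓ = 78.00 cos 69.9° = 26.81 m/s; vertical v_y0 = 78.00 sin 69.9° = 73.25 m/s.
Vertical motion (up positive, ground at y = 0): 4.900 t² − (73.25) t − 31.4 = 0, so t = (73.25 + √(73.25² + 2·9.80·31.4)) / 9.80 = (73.25 + 77.34) / 9.80 = 15.37 s.
Vertical velocity at impact: v_y = v_y0 − g t = 73.25 − 9.80 × 15.37 = −77.34 m/s.
Speed: |v| = √(vₓ² + v_y²) = √(26.81² + 77.34²) = 81.85 m/s.

81.9 m/s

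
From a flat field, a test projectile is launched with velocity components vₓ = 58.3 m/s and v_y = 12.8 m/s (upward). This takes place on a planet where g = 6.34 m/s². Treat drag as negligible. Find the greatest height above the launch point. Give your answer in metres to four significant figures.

At the apex v_y = 0, so H = v_y0²/(2g) = 12.80²/12.68 = 12.92 m.

12.92 m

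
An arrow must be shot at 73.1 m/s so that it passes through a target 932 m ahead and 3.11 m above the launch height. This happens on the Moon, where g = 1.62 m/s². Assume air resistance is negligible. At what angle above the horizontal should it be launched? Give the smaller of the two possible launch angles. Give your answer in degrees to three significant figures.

Trajectory: y = x tanθ − g x² (1 + tan²θ)/(2v₀²). With x = 932, y = 3.11, v₀ = 73.1, g = 1.62:
131.7 tan²θ − 932 tanθ + (134.8) = 0.
tanθ = [932 ± √(932² − 4 × 131.7 × (134.8))] / (2 × 131.7) = (932 ± 893.1) / 263.3, giving tanθ = 0.1477 or 6.931.
θ = 8.401° or 81.79°; the smaller is 8.401°.

8.40°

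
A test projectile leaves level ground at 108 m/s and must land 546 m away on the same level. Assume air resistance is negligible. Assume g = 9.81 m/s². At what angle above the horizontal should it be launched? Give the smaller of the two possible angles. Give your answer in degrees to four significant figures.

13.67°

R = v₀² sin 2θ / g gives sin 2θ = gR/v₀² = 9.81·546/108² = 0.4592.
2θ = 27.34° or 180° − 27.34° = 152.7°, so θ = 13.67° or 76.33°.
The smaller angle is 13.67°.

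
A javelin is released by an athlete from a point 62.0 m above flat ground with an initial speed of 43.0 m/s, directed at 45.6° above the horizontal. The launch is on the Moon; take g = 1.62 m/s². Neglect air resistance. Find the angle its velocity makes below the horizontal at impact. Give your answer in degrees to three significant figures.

48.4°

Components: vₓ = 43.00 cos 45.6° = 30.09 m/s, v_y0 = 43.00 sin 45.6° = 30.72 m/s.
The projectile lands when y = 62.0 + (30.72) t − ½·1.62·t² = 0. Positive root: t = (30.72 + √(30.72² + 2·1.62·62.0)) / 1.62 = (30.72 + 33.83) / 1.62 = 39.85 s.
At impact: v_y = v_y0 − g t = −33.83 m/s; vₓ = 30.09 m/s.
Angle below horizontal: arctan(|v_y|/vₓ) = arctan(33.83/30.09) = 48.36°.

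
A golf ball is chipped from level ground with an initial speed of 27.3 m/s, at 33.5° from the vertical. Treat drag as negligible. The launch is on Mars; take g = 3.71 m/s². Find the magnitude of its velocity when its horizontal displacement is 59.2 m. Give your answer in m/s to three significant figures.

17.1 m/s

Horizontal component vₓ = 27.30 sin 33.5° = 15.07 m/s; vertical v_y0 = 27.30 cos 33.5° = 22.77 m/s.
Time to reach x = 59.2 m: t = x/vₓ = 59.2/15.07 = 3.929 s.
Vertical velocity there: v_y = v_y0 − g t = 22.77 − 3.71 × 3.929 = 8.189 m/s.
Speed: √(vₓ² + v_y²) = √(15.07² + 8.189²) = 17.15 m/s.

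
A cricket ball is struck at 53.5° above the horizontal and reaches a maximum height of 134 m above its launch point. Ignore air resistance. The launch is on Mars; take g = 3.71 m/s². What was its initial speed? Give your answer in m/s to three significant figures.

39.2 m/s

At the peak v_y = 0, so v_y0 = √(2gH) = √(2 × 3.71 × 134) = 31.53 m/s.
v_y0 = v₀ sin θ ⇒ v₀ = 31.53 / sin 53.5° = 39.23 m/s.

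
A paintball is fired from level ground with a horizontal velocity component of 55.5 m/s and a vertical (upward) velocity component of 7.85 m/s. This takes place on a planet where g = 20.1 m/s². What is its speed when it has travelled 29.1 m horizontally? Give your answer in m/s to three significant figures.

55.6 m/s

x = vₓ t ⇒ t = 29.1/55.50 = 0.5243 s.
Vertical velocity there: v_y = v_y0 − g t = 7.850 − 20.1 × 0.5243 = −2.689 m/s.
Speed: √(vₓ² + v_y²) = √(55.50² + 2.689²) = 55.57 m/s.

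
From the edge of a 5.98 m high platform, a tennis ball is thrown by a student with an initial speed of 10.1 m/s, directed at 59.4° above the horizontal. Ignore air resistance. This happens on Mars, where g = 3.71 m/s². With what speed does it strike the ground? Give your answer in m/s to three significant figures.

Horizontal component vₓ = 10.10 cos 59.4° = 5.141 m/s; vertical v_y0 = 10.10 sin 59.4° = 8.693 m/s.
With up positive and y = 0 at the ground: y(t) = 5.98 + (8.693) t − 1.855 t². Setting y = 0 and taking the positive root: t = [8.693 + √(8.693² + 2·3.71·5.98)] / 3.71 = (8.693 + 10.95) / 3.71 = 5.295 s.
Vertical velocity at impact: v_y = v_y0 − g t = 8.693 − 3.71 × 5.295 = −10.95 m/s.
Speed: |v| = √(vₓ² + v_y²) = √(5.141² + 10.95²) = 12.10 m/s.

12.1 m/s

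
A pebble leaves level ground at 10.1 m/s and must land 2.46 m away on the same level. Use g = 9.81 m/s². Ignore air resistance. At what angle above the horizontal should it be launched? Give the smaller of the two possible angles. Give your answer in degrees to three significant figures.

R = v₀² sin 2θ / g gives sin 2θ = gR/v₀² = 9.81·2.46/10.1² = 0.2366.
2θ = 13.68° or 180° − 13.68° = 166.3°, so θ = 6.842° or 83.16°.
The smaller angle is 6.842°.

6.84°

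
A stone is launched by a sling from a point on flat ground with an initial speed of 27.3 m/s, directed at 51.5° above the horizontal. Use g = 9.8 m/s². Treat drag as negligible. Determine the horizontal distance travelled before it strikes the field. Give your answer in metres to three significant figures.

vₓ = 27.30 cos 51.5° = 16.99 m/s; v_y0 = 27.30 sin 51.5° = 21.37 m/s.
Time aloft: T = 2 v_y0 / g = 2 × 21.37 / 9.80 = 4.360 s.
Range: R = vₓ T = 16.99 × 4.360 = 74.10 m.

74.1 m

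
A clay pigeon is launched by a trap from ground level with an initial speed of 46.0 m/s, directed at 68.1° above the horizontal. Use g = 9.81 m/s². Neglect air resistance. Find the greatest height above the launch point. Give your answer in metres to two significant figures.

Horizontal component vₓ = 46.00 cos 68.1° = 17.16 m/s; vertical v_y0 = 46.00 sin 68.1° = 42.68 m/s.
Maximum height: H = v_y0² / (2g) = 42.68² / (2 × 9.81) = 92.85 m.

93 m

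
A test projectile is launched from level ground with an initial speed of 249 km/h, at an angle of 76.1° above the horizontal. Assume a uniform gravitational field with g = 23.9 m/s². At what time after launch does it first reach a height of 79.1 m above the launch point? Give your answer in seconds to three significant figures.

Convert: 249 km/h = 249/3.6 = 69.17 m/s.
Resolve: vₓ = 69.17 cos 76.1° = 16.62 m/s and v_y0 = 69.17 sin 76.1° = 67.14 m/s.
Height y(t) = 67.14 t − 11.95 t² = 79.1 gives 11.95 t² − 67.14 t + 79.1 = 0.
t = [67.14 ± √(67.14² − 2·23.9·79.1)] / 23.9 = (67.14 ± 26.96) / 23.9, so t = 1.681 s or t = 3.937 s.
The first (ascending) time is 1.681 s.

1.68 s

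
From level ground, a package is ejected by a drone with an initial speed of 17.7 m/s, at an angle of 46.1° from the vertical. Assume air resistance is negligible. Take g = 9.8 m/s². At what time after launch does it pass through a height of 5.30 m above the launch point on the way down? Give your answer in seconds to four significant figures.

1.950 s

Resolve: vₓ = 17.70 sin 46.1° = 12.75 m/s and v_y0 = 17.70 cos 46.1° = 12.27 m/s.
Set y = v_y0 t − ½ g t² = 5.30: 4.900 t² − 12.27 t + 5.30 = 0.
Quadratic formula: t = (12.27 ± √46.752) / 9.80 = (12.27 ± 6.838) / 9.80 → t = 0.5547 s or 1.950 s.
The descending-branch root is 1.950 s.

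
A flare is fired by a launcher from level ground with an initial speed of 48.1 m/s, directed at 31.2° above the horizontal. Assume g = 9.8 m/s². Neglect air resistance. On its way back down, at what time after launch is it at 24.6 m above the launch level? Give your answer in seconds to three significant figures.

vₓ = 48.10 cos 31.2° = 41.14 m/s; v_y0 = 48.10 sin 31.2° = 24.92 m/s.
Set y = v_y0 t − ½ g t² = 24.6: 4.900 t² − 24.92 t + 24.6 = 0.
Quadratic formula: t = (24.92 ± √138.70) / 9.80 = (24.92 ± 11.78) / 9.80 → t = 1.341 s or 3.744 s.
The descending-branch root is 3.744 s.

3.74 s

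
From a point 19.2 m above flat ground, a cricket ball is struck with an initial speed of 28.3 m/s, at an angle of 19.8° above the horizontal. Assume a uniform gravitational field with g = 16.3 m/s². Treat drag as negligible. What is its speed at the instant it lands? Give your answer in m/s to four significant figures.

vₓ = 28.30 cos 19.8° = 26.63 m/s; v_y0 = 28.30 sin 19.8° = 9.586 m/s.
With up positive and y = 0 at the ground: y(t) = 19.2 + (9.586) t − 8.150 t². Setting y = 0 and taking the positive root: t = [9.586 + √(9.586² + 2·16.3·19.2)] / 16.3 = (9.586 + 26.79) / 16.3 = 2.232 s.
Vertical velocity at impact: v_y = v_y0 − g t = 9.586 − 16.3 × 2.232 = −26.79 m/s.
Speed: |v| = √(vₓ² + v_y²) = √(26.63² + 26.79²) = 37.77 m/s.

37.77 m/s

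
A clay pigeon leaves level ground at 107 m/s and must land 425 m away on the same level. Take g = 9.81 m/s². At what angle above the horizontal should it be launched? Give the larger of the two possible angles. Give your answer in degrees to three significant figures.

From R = (v₀²/g) sin 2θ: sin 2θ = 9.81 × 425 / 11449 = 0.3642.
2θ = 21.36° or 180° − 21.36° = 158.6°, so θ = 10.68° or 79.32°.
The larger angle is 79.32°.

79.3°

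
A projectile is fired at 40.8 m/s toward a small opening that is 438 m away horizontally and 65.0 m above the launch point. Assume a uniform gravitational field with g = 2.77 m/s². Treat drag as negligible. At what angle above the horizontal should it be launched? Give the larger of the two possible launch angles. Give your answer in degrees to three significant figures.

64.1°

Trajectory: y = x tanθ − g x² (1 + tan²θ)/(2v₀²). With x = 438, y = 65.0, v₀ = 40.8, g = 2.77:
159.6 tan²θ − 438 tanθ + (224.6) = 0.
tanθ = [438 ± √(438² − 4 × 159.6 × (224.6))] / (2 × 159.6) = (438 ± 220.1) / 319.2, giving tanθ = 0.6826 or 2.061.
θ = 34.32° or 64.12°; the larger is 64.12°.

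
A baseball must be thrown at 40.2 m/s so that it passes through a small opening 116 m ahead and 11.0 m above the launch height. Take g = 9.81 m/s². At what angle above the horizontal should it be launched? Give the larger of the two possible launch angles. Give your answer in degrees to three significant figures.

Trajectory: y = x tanθ − g x² (1 + tan²θ)/(2v₀²). With x = 116, y = 11.0, v₀ = 40.2, g = 9.81:
40.84 tan²θ − 116 tanθ + (51.84) = 0.
tanθ = [116 ± √(116² − 4 × 40.84 × (51.84))] / (2 × 40.84) = (116 ± 70.62) / 81.68, giving tanθ = 0.5556 or 2.285.
θ = 29.06° or 66.36°; the larger is 66.36°.

66.4°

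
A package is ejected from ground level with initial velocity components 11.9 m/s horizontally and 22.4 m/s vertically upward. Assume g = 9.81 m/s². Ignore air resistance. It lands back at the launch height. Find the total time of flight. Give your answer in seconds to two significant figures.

Landing at launch height ⇒ T = 2 v_y0 / g = 2 × 22.40 / 9.81 = 4.567 s.

4.6 s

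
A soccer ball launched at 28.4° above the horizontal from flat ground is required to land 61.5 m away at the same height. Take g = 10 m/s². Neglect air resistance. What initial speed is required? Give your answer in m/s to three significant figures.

27.1 m/s

On level ground R = v₀² sin 2θ / g ⇒ v₀ = √(gR / sin 2θ).
v₀ = √(10.0 × 61.5 / sin 56.80°) = √(615.0 / 0.8368) = √734.97 = 27.11 m/s.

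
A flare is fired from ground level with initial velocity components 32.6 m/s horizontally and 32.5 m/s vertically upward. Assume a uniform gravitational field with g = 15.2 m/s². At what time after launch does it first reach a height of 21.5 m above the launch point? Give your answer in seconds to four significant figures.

Set y = v_y0 t − ½ g t² = 21.5: 7.600 t² − 32.50 t + 21.5 = 0.
Quadratic formula: t = (32.50 ± √402.65) / 15.2 = (32.50 ± 20.07) / 15.2 → t = 0.8180 s or 3.458 s.
The first (ascending) time is 0.8180 s.

0.8180 s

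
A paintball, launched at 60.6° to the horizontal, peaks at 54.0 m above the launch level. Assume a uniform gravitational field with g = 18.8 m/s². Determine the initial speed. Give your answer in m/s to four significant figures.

At the peak v_y = 0, so v_y0 = √(2gH) = √(2 × 18.8 × 54.0) = 45.06 m/s.
v_y0 = v₀ sin θ ⇒ v₀ = 45.06 / sin 60.6° = 51.72 m/s.

51.72 m/s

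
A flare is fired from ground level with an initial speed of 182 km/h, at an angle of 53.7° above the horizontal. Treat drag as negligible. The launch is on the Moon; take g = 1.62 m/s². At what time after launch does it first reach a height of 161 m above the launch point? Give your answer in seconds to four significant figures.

Convert: 182 km/h = 182/3.6 = 50.56 m/s.
Horizontal component vₓ = 50.56 cos 53.7° = 29.93 m/s; vertical v_y0 = 50.56 sin 53.7° = 40.74 m/s.
Set y = v_y0 t − ½ g t² = 161: 0.8100 t² − 40.74 t + 161 = 0.
Quadratic formula: t = (40.74 ± √1138.4) / 1.62 = (40.74 ± 33.74) / 1.62 → t = 4.323 s or 45.98 s.
The first (ascending) time is 4.323 s.

4.323 s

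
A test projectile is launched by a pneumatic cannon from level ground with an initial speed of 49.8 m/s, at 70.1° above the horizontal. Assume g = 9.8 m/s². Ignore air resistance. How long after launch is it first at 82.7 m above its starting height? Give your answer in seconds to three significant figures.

Components: vₓ = 49.80 cos 70.1° = 16.95 m/s, v_y0 = 49.80 sin 70.1° = 46.83 m/s.
Require v_y0 t − ½ g t² = 82.7, i.e. 4.900 t² − 46.83 t + 82.7 = 0.
t = [46.83 ± √(46.83² − 2·9.80·82.7)] / 9.80 = (46.83 ± 23.91) / 9.80, so t = 2.338 s or t = 7.218 s.
The first (ascending) time is 2.338 s.

2.34 s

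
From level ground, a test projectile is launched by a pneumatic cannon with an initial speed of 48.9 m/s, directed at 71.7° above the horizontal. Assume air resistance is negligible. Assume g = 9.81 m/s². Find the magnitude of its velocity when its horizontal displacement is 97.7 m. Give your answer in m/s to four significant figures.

Components: vₓ = 48.90 cos 71.7° = 15.35 m/s, v_y0 = 48.90 sin 71.7° = 46.43 m/s.
Time to reach x = 97.7 m: t = x/vₓ = 97.7/15.35 = 6.363 s.
Vertical velocity there: v_y = v_y0 − g t = 46.43 − 9.81 × 6.363 = −15.99 m/s.
Speed: √(vₓ² + v_y²) = √(15.35² + 15.99²) = 22.17 m/s.

22.17 m/s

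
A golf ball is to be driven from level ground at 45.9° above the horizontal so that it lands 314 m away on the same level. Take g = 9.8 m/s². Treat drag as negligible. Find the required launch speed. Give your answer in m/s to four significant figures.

From R = (v₀² / g) sin 2θ: v₀ = √(gR / sin 2θ).
v₀ = √(9.80 × 314 / sin 91.80°) = √(3077 / 0.9995) = √3078.7 = 55.49 m/s.

55.49 m/s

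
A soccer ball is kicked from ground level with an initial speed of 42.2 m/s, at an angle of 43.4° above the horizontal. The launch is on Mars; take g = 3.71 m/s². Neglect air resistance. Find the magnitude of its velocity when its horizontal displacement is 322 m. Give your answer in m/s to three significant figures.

Horizontal component vₓ = 42.20 cos 43.4° = 30.66 m/s; vertical v_y0 = 42.20 sin 43.4° = 29.00 m/s.
Time to reach x = 322 m: t = x/vₓ = 322/30.66 = 10.50 s.
Vertical velocity there: v_y = v_y0 − g t = 29.00 − 3.71 × 10.50 = −9.967 m/s.
Speed: √(vₓ² + v_y²) = √(30.66² + 9.967²) = 32.24 m/s.

32.2 m/s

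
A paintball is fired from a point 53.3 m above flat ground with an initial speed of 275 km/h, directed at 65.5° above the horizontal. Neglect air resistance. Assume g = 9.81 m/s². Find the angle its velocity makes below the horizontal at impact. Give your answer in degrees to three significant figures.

67.5°

Convert: 275 km/h = 275/3.6 = 76.39 m/s.
vₓ = 76.39 cos 65.5° = 31.68 m/s; v_y0 = 76.39 sin 65.5° = 69.51 m/s.
Vertical motion (up positive, ground at y = 0): 4.905 t² − (69.51) t − 53.3 = 0, so t = (69.51 + √(69.51² + 2·9.81·53.3)) / 9.81 = (69.51 + 76.66) / 9.81 = 14.90 s.
At impact: v_y = v_y0 − g t = −76.66 m/s; vₓ = 31.68 m/s.
Angle below horizontal: arctan(|v_y|/vₓ) = arctan(76.66/31.68) = 67.55°.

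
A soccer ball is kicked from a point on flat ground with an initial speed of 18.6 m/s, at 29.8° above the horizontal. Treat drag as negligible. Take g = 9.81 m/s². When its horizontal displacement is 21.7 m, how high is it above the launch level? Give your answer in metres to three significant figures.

Resolve: vₓ = 18.60 cos 29.8° = 16.14 m/s and v_y0 = 18.60 sin 29.8° = 9.244 m/s.
At x = 21.7 m, t = x/vₓ = 21.7/16.14 = 1.344 s.
Height: y = v_y0 t − ½ g t² = 9.244 × 1.344 − 4.905 × 1.344² = 12.43 − 8.866 = 3.562 m.

3.56 m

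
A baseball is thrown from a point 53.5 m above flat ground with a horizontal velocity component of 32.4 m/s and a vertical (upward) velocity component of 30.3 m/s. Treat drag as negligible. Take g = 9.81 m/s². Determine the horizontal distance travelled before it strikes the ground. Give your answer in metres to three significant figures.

Vertical motion (up positive, ground at y = 0): 4.905 t² − (30.30) t − 53.5 = 0, so t = (30.30 + √(30.30² + 2·9.81·53.5)) / 9.81 = (30.30 + 44.36) / 9.81 = 7.611 s.
Horizontal distance: R = vₓ t = 32.40 × 7.611 = 246.6 m.

247 m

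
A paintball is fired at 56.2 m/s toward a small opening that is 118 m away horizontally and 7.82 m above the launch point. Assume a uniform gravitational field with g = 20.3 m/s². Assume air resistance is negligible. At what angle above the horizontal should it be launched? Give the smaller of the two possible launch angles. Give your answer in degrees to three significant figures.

Trajectory: y = x tanθ − g x² (1 + tan²θ)/(2v₀²). With x = 118, y = 7.82, v₀ = 56.2, g = 20.3:
44.75 tan²θ − 118 tanθ + (52.57) = 0.
tanθ = [118 ± √(118² − 4 × 44.75 × (52.57))] / (2 × 44.75) = (118 ± 67.20) / 89.49, giving tanθ = 0.5677 or 2.069.
θ = 29.58° or 64.21°; the smaller is 29.58°.

29.6°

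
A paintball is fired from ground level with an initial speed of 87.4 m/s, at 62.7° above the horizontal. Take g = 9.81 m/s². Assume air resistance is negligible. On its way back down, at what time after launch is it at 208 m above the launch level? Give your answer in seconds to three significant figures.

12.4 s

Resolve: vₓ = 87.40 cos 62.7° = 40.09 m/s and v_y0 = 87.40 sin 62.7° = 77.67 m/s.
Set y = v_y0 t − ½ g t² = 208: 4.905 t² − 77.67 t + 208 = 0.
t = [77.67 ± √(77.67² − 2·9.81·208)] / 9.81 = (77.67 ± 44.17) / 9.81, so t = 3.414 s or t = 12.42 s.
The descending-branch root is 12.42 s.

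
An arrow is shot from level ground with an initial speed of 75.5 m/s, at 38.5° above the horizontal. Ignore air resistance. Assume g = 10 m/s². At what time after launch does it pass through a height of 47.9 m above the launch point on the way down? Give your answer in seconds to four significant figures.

vₓ = 75.50 cos 38.5° = 59.09 m/s; v_y0 = 75.50 sin 38.5° = 47.00 m/s.
Height y(t) = 47.00 t − 5.000 t² = 47.9 gives 5.000 t² − 47.00 t + 47.9 = 0.
t = [47.00 ± √(47.00² − 2·10.0·47.9)] / 10.0 = (47.00 ± 35.37) / 10.0, so t = 1.163 s or t = 8.237 s.
The descending-branch root is 8.237 s.

8.237 s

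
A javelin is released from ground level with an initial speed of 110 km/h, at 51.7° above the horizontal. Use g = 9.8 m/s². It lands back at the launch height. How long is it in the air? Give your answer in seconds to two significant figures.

4.9 s

Convert: 110 km/h = 110/3.6 = 30.56 m/s.
Horizontal component vₓ = 30.56 cos 51.7° = 18.94 m/s; vertical v_y0 = 30.56 sin 51.7° = 23.98 m/s.
Time of flight on level ground: T = 2 v_y0 / g = 2 × 23.98 / 9.80 = 4.894 s.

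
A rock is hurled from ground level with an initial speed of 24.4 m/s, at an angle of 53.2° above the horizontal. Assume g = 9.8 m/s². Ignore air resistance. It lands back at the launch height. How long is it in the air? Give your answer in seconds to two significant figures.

4.0 s

Horizontal component vₓ = 24.40 cos 53.2° = 14.62 m/s; vertical v_y0 = 24.40 sin 53.2° = 19.54 m/s.
It returns to y = 0 when t = 2 v_y0 / g = 2(19.54)/9.80 = 3.987 s.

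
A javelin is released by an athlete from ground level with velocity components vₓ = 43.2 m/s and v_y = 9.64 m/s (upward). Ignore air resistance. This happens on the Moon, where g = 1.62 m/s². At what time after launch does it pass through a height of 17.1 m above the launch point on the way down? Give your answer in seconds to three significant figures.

9.73 s

Require v_y0 t − ½ g t² = 17.1, i.e. 0.8100 t² − 9.640 t + 17.1 = 0.
t = [9.640 ± √(9.640² − 2·1.62·17.1)] / 1.62 = (9.640 ± 6.126) / 1.62, so t = 2.169 s or t = 9.732 s.
The descending-branch root is 9.732 s.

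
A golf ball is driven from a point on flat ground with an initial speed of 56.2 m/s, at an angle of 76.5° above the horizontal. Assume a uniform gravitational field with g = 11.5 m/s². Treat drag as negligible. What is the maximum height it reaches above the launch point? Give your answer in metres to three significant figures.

vₓ = 56.20 cos 76.5° = 13.12 m/s; v_y0 = 56.20 sin 76.5° = 54.65 m/s.
Maximum height: H = v_y0² / (2g) = 54.65² / (2 × 11.5) = 129.8 m.

130 m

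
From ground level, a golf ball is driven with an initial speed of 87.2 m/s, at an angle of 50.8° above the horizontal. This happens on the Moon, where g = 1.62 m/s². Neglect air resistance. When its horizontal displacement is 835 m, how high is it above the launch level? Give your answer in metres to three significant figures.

838 m

vₓ = 87.20 cos 50.8° = 55.11 m/s; v_y0 = 87.20 sin 50.8° = 67.58 m/s.
x = vₓ t ⇒ t = 835/55.11 = 15.15 s.
Height: y = v_y0 t − ½ g t² = 67.58 × 15.15 − 0.8100 × 15.15² = 1024 − 185.9 = 837.9 m.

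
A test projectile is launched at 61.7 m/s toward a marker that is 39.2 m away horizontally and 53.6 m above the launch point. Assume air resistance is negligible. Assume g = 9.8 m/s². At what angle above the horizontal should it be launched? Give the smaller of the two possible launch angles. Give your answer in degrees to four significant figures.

56.95°

Trajectory: y = x tanθ − g x² (1 + tan²θ)/(2v₀²). With x = 39.2, y = 53.6, v₀ = 61.7, g = 9.80:
1.978 tan²θ − 39.2 tanθ + (55.58) = 0.
tanθ = [39.2 ± √(39.2² − 4 × 1.978 × (55.58))] / (2 × 1.978) = (39.2 ± 33.12) / 3.956, giving tanθ = 1.537 or 18.28.
θ = 56.95° or 86.87°; the smaller is 56.95°.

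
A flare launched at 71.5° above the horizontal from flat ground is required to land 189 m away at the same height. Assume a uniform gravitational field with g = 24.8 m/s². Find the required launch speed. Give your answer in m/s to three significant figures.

From R = (v₀² / g) sin 2θ: v₀ = √(gR / sin 2θ).
v₀ = √(24.8 × 189 / sin 143.0°) = √(4687 / 0.6018) = √7788.4 = 88.25 m/s.

88.3 m/s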